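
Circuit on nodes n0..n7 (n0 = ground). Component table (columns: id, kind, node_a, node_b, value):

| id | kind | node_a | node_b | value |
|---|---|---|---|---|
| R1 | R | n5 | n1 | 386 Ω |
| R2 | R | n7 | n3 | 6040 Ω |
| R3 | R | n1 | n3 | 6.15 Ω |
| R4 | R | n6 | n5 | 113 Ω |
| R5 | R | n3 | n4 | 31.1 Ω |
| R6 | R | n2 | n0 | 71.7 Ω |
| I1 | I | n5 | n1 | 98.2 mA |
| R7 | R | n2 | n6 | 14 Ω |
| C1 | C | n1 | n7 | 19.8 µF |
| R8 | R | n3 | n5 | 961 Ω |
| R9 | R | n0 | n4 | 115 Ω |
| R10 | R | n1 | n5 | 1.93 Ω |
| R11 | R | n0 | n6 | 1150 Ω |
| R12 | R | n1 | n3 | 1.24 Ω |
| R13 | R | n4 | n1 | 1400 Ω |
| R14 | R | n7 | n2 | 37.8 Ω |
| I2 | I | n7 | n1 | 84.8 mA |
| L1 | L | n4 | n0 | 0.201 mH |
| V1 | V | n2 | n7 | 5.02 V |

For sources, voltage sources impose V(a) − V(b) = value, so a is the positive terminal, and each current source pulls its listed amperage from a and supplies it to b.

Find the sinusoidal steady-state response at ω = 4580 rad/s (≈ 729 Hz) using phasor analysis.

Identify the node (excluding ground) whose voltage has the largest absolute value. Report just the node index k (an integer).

Element admittances at ω=4580 rad/s:
  Y(R1) = 0.002591+0.000j S between n5,n1
  Y(R2) = 0.0001656+0.000j S between n7,n3
  Y(R3) = 0.1626+0.000j S between n1,n3
  Y(R4) = 0.008850+0.000j S between n6,n5
  Y(R5) = 0.03215+0.000j S between n3,n4
  Y(R6) = 0.01395+0.000j S between n2,n0
  I1: injects 0.0982 A into n1 (from n5)
  Y(R7) = 0.07143+0.000j S between n2,n6
  Y(C1) = 0.000+0.09068j S between n1,n7
  Y(R8) = 0.001041+0.000j S between n3,n5
  Y(R9) = 0.008696+0.000j S between n0,n4
  Y(R10) = 0.5181+0.000j S between n1,n5
  Y(R11) = 0.0008696+0.000j S between n0,n6
  Y(R12) = 0.8065+0.000j S between n1,n3
  Y(R13) = 0.0007143+0.000j S between n4,n1
  Y(R14) = 0.02646+0.000j S between n7,n2
  I2: injects 0.0848 A into n1 (from n7)
  Y(L1) = 0.000-1.086j S between n4,n0
  V1: constraint V(n2)−V(n7) = 5.02
Assemble and solve the 8×8 MNA system:
  V(n1)=-1.457-0.6176j  V(n2)=3.200+1.246j  V(n3)=-1.410-0.5989j  V(n4)=0.01648-0.04333j  V(n5)=-1.574-0.5901j  V(n6)=2.645+1.032j  V(n7)=-1.820+1.246j
  i(V1)=-0.2171-0.03263j

2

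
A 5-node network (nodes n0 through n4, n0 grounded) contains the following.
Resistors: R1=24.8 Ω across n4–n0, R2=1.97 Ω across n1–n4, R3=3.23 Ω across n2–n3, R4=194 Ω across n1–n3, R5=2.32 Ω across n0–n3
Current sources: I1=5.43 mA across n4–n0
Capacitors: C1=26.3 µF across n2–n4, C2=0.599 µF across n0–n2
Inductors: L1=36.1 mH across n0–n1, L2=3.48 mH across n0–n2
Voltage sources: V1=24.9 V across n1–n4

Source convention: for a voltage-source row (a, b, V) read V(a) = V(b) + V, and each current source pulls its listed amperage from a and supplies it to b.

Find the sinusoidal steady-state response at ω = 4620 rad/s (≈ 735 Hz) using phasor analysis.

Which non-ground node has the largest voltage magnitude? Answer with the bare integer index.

Element admittances at ω=4620 rad/s:
  Y(R1) = 0.04032+0.000j S between n4,n0
  I1: injects 0.00543 A into n0 (from n4)
  Y(C1) = 0.000+0.1215j S between n2,n4
  Y(R2) = 0.5076+0.000j S between n1,n4
  Y(R3) = 0.3096+0.000j S between n2,n3
  Y(R4) = 0.005155+0.000j S between n1,n3
  Y(C2) = 0.000+0.002767j S between n0,n2
  Y(L1) = 0.000-0.005996j S between n0,n1
  Y(R5) = 0.4310+0.000j S between n0,n3
  Y(L2) = 0.000-0.06220j S between n0,n2
  V1: constraint V(n1)−V(n4) = 24.9
Assemble and solve the 5×5 MNA system:
  V(n1)=24.98+1.483j  V(n2)=-0.6053+0.2769j  V(n3)=-0.07865+0.1252j  V(n4)=0.07732+1.483j
  i(V1)=-12.78+0.1428j

1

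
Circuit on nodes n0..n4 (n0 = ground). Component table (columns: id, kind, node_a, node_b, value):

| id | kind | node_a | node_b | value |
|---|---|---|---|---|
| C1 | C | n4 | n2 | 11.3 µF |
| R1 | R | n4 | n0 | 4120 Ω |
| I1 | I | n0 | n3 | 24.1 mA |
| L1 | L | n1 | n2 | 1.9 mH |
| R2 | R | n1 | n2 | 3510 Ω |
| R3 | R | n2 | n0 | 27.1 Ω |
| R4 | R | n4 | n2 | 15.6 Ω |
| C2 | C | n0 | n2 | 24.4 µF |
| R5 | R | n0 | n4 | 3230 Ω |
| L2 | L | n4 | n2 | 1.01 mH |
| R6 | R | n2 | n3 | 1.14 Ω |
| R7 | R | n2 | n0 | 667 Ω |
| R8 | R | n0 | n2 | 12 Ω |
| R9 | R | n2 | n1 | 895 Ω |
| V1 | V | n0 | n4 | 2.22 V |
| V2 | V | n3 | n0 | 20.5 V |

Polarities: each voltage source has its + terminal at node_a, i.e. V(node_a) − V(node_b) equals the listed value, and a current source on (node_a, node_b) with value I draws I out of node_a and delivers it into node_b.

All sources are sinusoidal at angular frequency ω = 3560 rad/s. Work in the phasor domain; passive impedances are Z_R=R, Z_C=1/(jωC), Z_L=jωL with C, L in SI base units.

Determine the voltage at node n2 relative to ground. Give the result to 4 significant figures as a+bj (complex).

16.38+2.824j V

MNA unknowns: 4 node voltages V₁..V_4 plus 2 source currents (V1, V2)
C1: Y=0.000+0.04023j on G[4,2]
R1: Y=0.0002427+0.000j on G[4,0]
I1: z[0]−=0.0241, z[3]+=0.0241
L1: Y=0.000-0.1478j on G[1,2]
R2: Y=0.0002849+0.000j on G[1,2]
R3: Y=0.03690+0.000j on G[2,0]
R4: Y=0.06410+0.000j on G[4,2]
C2: Y=0.000+0.08686j on G[0,2]
R5: Y=0.0003096+0.000j on G[0,4]
L2: Y=0.000-0.2781j on G[4,2]
R6: Y=0.8772+0.000j on G[2,3]
R7: Y=0.001499+0.000j on G[2,0]
R8: Y=0.08333+0.000j on G[0,2]
R9: Y=0.001117+0.000j on G[2,1]
V1: row V0−V4=2.22, i_V1 at 0,4
V2: row V3−V0=20.5, i_V2 at 3,0
solve → V1=16.38+2.824j, V2=16.38+2.824j, V3=20.50+0.000j, V4=-2.220+0.000j
aux → i_V1=-1.865+4.244j, i_V2=-3.589+2.477j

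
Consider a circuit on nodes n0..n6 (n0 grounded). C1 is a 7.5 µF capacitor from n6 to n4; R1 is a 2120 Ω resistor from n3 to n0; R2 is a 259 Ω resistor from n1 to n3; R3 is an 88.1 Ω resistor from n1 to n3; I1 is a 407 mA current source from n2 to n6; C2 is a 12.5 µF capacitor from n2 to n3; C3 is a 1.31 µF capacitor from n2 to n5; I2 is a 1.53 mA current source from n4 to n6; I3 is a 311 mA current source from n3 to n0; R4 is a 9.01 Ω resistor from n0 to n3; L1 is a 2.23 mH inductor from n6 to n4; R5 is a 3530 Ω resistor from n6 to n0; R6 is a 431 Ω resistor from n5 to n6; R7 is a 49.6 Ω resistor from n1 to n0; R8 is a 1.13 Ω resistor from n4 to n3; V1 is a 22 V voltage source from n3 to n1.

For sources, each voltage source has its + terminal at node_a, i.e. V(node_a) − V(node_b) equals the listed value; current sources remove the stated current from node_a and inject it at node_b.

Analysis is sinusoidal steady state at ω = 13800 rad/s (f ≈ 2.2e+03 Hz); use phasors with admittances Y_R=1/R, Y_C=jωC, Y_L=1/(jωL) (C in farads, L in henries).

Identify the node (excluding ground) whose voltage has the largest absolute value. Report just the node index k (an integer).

MNA unknowns: 6 node voltages V₁..V_6 plus 1 source current (V1)
C1: Y=0.000+0.1035j on G[6,4]
R1: Y=0.0004717+0.000j on G[3,0]
R2: Y=0.003861+0.000j on G[1,3]
R3: Y=0.01135+0.000j on G[1,3]
I1: z[2]−=0.407, z[6]+=0.407
C2: Y=0.000+0.1725j on G[2,3]
C3: Y=0.000+0.01808j on G[2,5]
I2: z[4]−=0.00153, z[6]+=0.00153
I3: z[3]−=0.311, z[0]+=0.311
R4: Y=0.1110+0.000j on G[0,3]
L1: Y=0.000-0.03249j on G[6,4]
R5: Y=0.0002833+0.000j on G[6,0]
R6: Y=0.002320+0.000j on G[5,6]
R7: Y=0.02016+0.000j on G[1,0]
R8: Y=0.8850+0.000j on G[4,3]
V1: row V3−V1=22, i_V1 at 3,1
solve → V1=-21.00+0.01217j, V2=0.8989+2.347j, V3=1.003+0.01217j, V4=1.458+0.03433j, V5=-0.09761+2.112j, V6=1.734-5.652j
aux → i_V1=-0.7580+0.0002453j

1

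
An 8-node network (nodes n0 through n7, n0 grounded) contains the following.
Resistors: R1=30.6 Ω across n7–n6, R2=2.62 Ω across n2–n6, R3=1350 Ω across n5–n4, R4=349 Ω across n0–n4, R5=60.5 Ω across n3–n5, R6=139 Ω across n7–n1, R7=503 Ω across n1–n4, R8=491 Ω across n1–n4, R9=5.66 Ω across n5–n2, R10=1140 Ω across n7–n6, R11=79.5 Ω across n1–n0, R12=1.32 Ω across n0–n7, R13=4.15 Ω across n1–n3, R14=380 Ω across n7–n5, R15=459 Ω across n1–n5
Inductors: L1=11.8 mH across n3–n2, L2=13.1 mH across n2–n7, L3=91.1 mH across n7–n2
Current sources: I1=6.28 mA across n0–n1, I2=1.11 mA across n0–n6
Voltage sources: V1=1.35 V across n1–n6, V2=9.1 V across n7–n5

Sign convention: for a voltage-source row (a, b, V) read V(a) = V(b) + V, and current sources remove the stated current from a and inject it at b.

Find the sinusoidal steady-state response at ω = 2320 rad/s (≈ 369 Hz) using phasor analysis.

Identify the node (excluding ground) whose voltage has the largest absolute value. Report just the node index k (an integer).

5

Element admittances at ω=2320 rad/s:
  Y(R1) = 0.03268+0.000j S between n7,n6
  Y(R2) = 0.3817+0.000j S between n2,n6
  Y(L1) = 0.000-0.03653j S between n3,n2
  I1: injects 0.00628 A into n1 (from n0)
  Y(R3) = 0.0007407+0.000j S between n5,n4
  Y(R4) = 0.002865+0.000j S between n0,n4
  Y(R5) = 0.01653+0.000j S between n3,n5
  Y(R6) = 0.007194+0.000j S between n7,n1
  Y(R7) = 0.001988+0.000j S between n1,n4
  Y(R8) = 0.002037+0.000j S between n1,n4
  Y(R9) = 0.1767+0.000j S between n5,n2
  Y(R10) = 0.0008772+0.000j S between n7,n6
  Y(R11) = 0.01258+0.000j S between n1,n0
  Y(R12) = 0.7576+0.000j S between n0,n7
  Y(R13) = 0.2410+0.000j S between n1,n3
  Y(R14) = 0.002632+0.000j S between n7,n5
  I2: injects 0.00111 A into n6 (from n0)
  Y(R15) = 0.002179+0.000j S between n1,n5
  Y(L2) = 0.000-0.03290j S between n2,n7
  Y(L3) = 0.000-0.004731j S between n7,n2
  V1: constraint V(n1)−V(n6) = 1.35
  V2: constraint V(n7)−V(n5) = 9.1
Assemble and solve the 9×9 MNA system:
  V(n1)=-5.176-0.8741j  V(n2)=-7.184-1.194j  V(n3)=-5.508-0.5792j  V(n4)=-3.603-0.4595j  V(n5)=-8.991+0.01625j  V(n6)=-6.526-0.8741j  V(n7)=0.1093+0.01625j
  i(V1)=0.02742+0.09208j  i(V2)=-0.4130+0.2259j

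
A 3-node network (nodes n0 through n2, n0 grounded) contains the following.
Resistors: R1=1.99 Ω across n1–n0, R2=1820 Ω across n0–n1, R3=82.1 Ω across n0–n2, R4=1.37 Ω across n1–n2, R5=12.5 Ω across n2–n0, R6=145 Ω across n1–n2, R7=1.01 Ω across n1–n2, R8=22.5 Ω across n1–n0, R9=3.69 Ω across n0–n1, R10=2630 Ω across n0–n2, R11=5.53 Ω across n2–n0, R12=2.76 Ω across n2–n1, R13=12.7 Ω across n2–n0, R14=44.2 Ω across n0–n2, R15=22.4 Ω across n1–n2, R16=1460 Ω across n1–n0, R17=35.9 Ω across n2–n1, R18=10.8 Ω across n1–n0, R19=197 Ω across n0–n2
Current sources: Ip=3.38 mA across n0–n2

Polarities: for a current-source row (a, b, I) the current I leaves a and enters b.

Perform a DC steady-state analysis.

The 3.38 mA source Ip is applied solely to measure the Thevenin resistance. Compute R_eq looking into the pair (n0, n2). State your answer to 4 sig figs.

MNA unknowns: 2 node voltages V₁..V_2
R1: Y=0.5025 on G[1,0]
R2: Y=0.0005495 on G[0,1]
R3: Y=0.01218 on G[0,2]
R4: Y=0.7299 on G[1,2]
R5: Y=0.08000 on G[2,0]
R6: Y=0.006897 on G[1,2]
R7: Y=0.9901 on G[1,2]
R8: Y=0.04444 on G[1,0]
R9: Y=0.2710 on G[0,1]
R10: Y=0.0003802 on G[0,2]
R11: Y=0.1808 on G[2,0]
R12: Y=0.3623 on G[2,1]
R13: Y=0.07874 on G[2,0]
R14: Y=0.02262 on G[0,2]
R15: Y=0.04464 on G[1,2]
R16: Y=0.0006849 on G[1,0]
R17: Y=0.02786 on G[2,1]
R18: Y=0.09259 on G[1,0]
R19: Y=0.005076 on G[0,2]
Ip: z[0]−=0.00338, z[2]+=0.00338
solve → V1=0.002328, V2=0.003310

R_eq = 0.9793 Ω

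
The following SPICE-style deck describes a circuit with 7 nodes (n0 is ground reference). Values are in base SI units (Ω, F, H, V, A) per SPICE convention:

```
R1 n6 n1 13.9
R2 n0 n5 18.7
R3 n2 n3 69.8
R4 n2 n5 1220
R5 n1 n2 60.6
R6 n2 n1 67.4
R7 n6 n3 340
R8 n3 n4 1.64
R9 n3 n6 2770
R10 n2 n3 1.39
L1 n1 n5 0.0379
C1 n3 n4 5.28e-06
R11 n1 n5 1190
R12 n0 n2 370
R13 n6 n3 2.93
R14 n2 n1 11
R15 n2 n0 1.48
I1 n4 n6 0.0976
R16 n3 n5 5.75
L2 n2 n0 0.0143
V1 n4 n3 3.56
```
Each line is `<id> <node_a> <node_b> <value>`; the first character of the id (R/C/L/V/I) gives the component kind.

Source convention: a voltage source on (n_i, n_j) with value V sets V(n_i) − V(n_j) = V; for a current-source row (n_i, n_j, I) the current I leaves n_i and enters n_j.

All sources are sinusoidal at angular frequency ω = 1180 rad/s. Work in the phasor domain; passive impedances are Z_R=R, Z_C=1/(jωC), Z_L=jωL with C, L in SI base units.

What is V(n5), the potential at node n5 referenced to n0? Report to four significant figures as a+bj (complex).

Element admittances at ω=1180 rad/s:
  Y(R1) = 0.07194+0.000j S between n6,n1
  Y(R2) = 0.05348+0.000j S between n0,n5
  Y(R3) = 0.01433+0.000j S between n2,n3
  Y(R4) = 0.0008197+0.000j S between n2,n5
  Y(R5) = 0.01650+0.000j S between n1,n2
  Y(R6) = 0.01484+0.000j S between n2,n1
  Y(R7) = 0.002941+0.000j S between n6,n3
  Y(R8) = 0.6098+0.000j S between n3,n4
  Y(R9) = 0.0003610+0.000j S between n3,n6
  Y(R10) = 0.7194+0.000j S between n2,n3
  Y(L1) = 0.000-0.02236j S between n1,n5
  Y(C1) = 0.000+0.006230j S between n3,n4
  Y(R11) = 0.0008403+0.000j S between n1,n5
  Y(R12) = 0.002703+0.000j S between n0,n2
  Y(R13) = 0.3413+0.000j S between n6,n3
  Y(R14) = 0.09091+0.000j S between n2,n1
  Y(R15) = 0.6757+0.000j S between n2,n0
  I1: injects 0.0976 A into n6 (from n4)
  Y(R16) = 0.1739+0.000j S between n3,n5
  Y(L2) = 0.000-0.05926j S between n2,n0
  V1: constraint V(n4)−V(n3) = 3.56
Assemble and solve the 7×7 MNA system:
  V(n1)=0.08577+0.01179j  V(n2)=0.0005288+0.0007825j  V(n3)=-0.01311-0.0003601j  V(n4)=3.547-0.0003601j  V(n5)=-0.007576-0.009340j  V(n6)=0.2383+0.001739j
  i(V1)=-2.268-0.02218j

-0.007576-0.009340j V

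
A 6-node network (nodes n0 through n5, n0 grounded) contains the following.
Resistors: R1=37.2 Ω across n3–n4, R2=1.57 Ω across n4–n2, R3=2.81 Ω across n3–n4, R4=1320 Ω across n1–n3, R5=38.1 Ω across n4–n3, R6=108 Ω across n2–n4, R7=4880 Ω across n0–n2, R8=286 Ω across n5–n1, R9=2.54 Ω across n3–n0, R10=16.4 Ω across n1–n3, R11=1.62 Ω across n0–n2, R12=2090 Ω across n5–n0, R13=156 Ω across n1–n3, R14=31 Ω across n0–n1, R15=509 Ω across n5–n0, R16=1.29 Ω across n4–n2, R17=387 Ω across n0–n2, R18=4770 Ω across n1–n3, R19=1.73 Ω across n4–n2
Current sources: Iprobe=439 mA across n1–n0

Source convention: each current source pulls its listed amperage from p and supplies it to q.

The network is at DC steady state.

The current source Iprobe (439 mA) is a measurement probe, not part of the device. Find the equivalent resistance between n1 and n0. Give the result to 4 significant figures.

MNA unknowns: 5 node voltages V₁..V_5
R1: Y=0.02688 on G[3,4]
R2: Y=0.6369 on G[4,2]
R3: Y=0.3559 on G[3,4]
R4: Y=0.0007576 on G[1,3]
R5: Y=0.02625 on G[4,3]
R6: Y=0.009259 on G[2,4]
R7: Y=0.0002049 on G[0,2]
R8: Y=0.003497 on G[5,1]
R9: Y=0.3937 on G[3,0]
R10: Y=0.06098 on G[1,3]
R11: Y=0.6173 on G[0,2]
R12: Y=0.0004785 on G[5,0]
R13: Y=0.006410 on G[1,3]
R14: Y=0.03226 on G[0,1]
R15: Y=0.001965 on G[5,0]
R16: Y=0.7752 on G[4,2]
R17: Y=0.002584 on G[0,2]
R18: Y=0.0002096 on G[1,3]
R19: Y=0.5780 on G[4,2]
Iprobe: z[1]−=0.439, z[0]+=0.439
solve → V1=-4.612, V2=-0.1637, V3=-0.4626, V4=-0.2144, V5=-2.715

R_eq = 10.50 Ω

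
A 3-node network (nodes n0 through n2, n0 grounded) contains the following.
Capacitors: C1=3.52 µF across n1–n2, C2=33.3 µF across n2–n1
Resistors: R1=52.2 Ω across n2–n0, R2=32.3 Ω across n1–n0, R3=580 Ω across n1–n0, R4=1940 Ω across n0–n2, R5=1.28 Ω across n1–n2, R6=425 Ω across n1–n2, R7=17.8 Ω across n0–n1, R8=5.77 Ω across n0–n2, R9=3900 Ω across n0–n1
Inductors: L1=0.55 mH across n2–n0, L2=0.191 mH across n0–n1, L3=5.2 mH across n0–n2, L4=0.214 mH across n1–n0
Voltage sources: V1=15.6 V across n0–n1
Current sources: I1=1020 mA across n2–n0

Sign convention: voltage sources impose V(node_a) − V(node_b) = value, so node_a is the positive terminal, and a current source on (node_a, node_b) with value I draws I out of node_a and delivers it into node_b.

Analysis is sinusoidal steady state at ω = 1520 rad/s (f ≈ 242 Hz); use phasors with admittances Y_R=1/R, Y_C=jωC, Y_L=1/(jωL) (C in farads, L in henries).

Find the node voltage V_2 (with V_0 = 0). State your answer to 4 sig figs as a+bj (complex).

-4.623-6.891j V

MNA unknowns: 2 node voltages V₁..V_2 plus 1 source current (V1)
C1: Y=0.000+0.005350j on G[1,2]
R1: Y=0.01916+0.000j on G[2,0]
R2: Y=0.03096+0.000j on G[1,0]
R3: Y=0.001724+0.000j on G[1,0]
R4: Y=0.0005155+0.000j on G[0,2]
R5: Y=0.7812+0.000j on G[1,2]
L1: Y=0.000-1.196j on G[2,0]
L2: Y=0.000-3.444j on G[0,1]
L3: Y=0.000-0.1265j on G[0,2]
L4: Y=0.000-3.074j on G[1,0]
C2: Y=0.000+0.05062j on G[2,1]
R6: Y=0.002353+0.000j on G[1,2]
R7: Y=0.05618+0.000j on G[0,1]
R8: Y=0.1733+0.000j on G[0,2]
R9: Y=0.0002564+0.000j on G[0,1]
V1: row V0−V1=15.6, i_V1 at 0,1
I1: z[2]−=1.02, z[0]+=1.02
solve → V1=-15.60+0.000j, V2=-4.623-6.891j
aux → i_V1=-10.38+106.5j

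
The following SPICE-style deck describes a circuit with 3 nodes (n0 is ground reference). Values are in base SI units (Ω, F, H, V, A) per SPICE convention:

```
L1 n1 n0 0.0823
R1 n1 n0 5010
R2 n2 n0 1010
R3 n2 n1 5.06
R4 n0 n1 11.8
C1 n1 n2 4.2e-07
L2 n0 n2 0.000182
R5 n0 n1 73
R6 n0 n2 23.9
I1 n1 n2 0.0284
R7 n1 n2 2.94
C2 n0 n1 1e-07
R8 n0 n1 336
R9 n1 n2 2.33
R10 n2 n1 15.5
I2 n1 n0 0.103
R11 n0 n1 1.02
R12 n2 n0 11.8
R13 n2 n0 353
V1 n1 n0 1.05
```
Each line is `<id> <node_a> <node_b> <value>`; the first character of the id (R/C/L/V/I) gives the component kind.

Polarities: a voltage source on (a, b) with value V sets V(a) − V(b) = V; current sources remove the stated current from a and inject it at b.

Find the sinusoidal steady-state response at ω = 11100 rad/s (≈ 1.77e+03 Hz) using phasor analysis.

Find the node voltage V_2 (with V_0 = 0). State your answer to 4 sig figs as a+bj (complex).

0.8105+0.3462j V

MNA unknowns: 2 node voltages V₁..V_2 plus 1 source current (V1)
L1: Y=0.000-0.001095j on G[1,0]
R1: Y=0.0001996+0.000j on G[1,0]
R2: Y=0.0009901+0.000j on G[2,0]
R3: Y=0.1976+0.000j on G[2,1]
R4: Y=0.08475+0.000j on G[0,1]
C1: Y=0.000+0.004662j on G[1,2]
L2: Y=0.000-0.4950j on G[0,2]
R5: Y=0.01370+0.000j on G[0,1]
R6: Y=0.04184+0.000j on G[0,2]
I1: z[1]−=0.0284, z[2]+=0.0284
R7: Y=0.3401+0.000j on G[1,2]
C2: Y=0.000+0.001110j on G[0,1]
R8: Y=0.002976+0.000j on G[0,1]
R9: Y=0.4292+0.000j on G[1,2]
R10: Y=0.06452+0.000j on G[2,1]
I2: z[1]−=0.103, z[0]+=0.103
R11: Y=0.9804+0.000j on G[0,1]
R12: Y=0.08475+0.000j on G[2,0]
R13: Y=0.002833+0.000j on G[2,0]
V1: row V1−V0=1.05, i_V1 at 1,0
solve → V1=1.050+0.000j, V2=0.8105+0.3462j
aux → i_V1=-1.516+0.3560j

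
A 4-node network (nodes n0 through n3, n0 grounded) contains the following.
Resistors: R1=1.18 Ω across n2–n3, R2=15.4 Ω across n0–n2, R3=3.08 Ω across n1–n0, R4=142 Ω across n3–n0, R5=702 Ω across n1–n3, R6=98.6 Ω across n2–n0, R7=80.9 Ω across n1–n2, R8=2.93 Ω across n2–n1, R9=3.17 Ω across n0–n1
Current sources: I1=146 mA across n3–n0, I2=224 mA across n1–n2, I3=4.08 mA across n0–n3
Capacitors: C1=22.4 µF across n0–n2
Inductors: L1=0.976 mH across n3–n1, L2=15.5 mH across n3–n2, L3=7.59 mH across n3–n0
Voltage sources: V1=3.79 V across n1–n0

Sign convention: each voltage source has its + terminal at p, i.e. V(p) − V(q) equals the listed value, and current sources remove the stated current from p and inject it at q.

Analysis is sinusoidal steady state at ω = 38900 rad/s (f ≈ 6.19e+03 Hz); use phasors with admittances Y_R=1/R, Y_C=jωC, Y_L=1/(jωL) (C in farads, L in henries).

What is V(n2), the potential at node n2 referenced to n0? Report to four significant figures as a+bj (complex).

0.5998-1.389j V

Element admittances at ω=38900 rad/s:
  Y(R1) = 0.8475+0.000j S between n2,n3
  I1: injects 0.146 A into n0 (from n3)
  Y(R2) = 0.06494+0.000j S between n0,n2
  Y(R3) = 0.3247+0.000j S between n1,n0
  Y(R4) = 0.007042+0.000j S between n3,n0
  Y(R5) = 0.001425+0.000j S between n1,n3
  I2: injects 0.224 A into n2 (from n1)
  Y(R6) = 0.01014+0.000j S between n2,n0
  Y(R7) = 0.01236+0.000j S between n1,n2
  Y(R8) = 0.3413+0.000j S between n2,n1
  Y(C1) = 0.000+0.8714j S between n0,n2
  Y(L1) = 0.000-0.02634j S between n3,n1
  Y(L2) = 0.000-0.001659j S between n3,n2
  I3: injects 0.00408 A into n3 (from n0)
  Y(R9) = 0.3155+0.000j S between n0,n1
  Y(L3) = 0.000-0.003387j S between n3,n0
  V1: constraint V(n1)−V(n0) = 3.79
Assemble and solve the 4×4 MNA system:
  V(n1)=3.790+0.000j  V(n2)=0.5998-1.389j  V(n3)=0.4858-1.475j
  i(V1)=-3.822-0.4063j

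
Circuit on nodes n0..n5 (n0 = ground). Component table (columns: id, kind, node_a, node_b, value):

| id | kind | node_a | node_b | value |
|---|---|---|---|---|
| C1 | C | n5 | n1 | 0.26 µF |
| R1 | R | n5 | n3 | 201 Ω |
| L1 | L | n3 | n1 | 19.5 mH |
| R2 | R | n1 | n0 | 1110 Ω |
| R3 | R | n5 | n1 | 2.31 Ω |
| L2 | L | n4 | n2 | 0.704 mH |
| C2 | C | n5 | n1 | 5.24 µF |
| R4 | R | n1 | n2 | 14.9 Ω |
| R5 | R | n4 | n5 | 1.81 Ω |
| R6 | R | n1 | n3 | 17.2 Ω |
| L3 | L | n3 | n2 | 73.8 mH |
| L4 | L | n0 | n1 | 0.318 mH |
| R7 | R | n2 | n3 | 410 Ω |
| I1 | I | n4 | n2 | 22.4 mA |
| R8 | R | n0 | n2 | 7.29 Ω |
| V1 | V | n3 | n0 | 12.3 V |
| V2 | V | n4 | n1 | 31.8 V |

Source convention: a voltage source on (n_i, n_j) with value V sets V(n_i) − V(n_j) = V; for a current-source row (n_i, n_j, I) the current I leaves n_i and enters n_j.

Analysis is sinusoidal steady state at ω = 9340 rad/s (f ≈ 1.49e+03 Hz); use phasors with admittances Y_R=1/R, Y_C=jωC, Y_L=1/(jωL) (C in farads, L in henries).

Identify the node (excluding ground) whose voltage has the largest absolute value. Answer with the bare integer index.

4

MNA unknowns: 5 node voltages V₁..V_5 plus 2 source currents (V1, V2)
C1: Y=0.000+0.002428j on G[5,1]
R1: Y=0.004975+0.000j on G[5,3]
L1: Y=0.000-0.005491j on G[3,1]
R2: Y=0.0009009+0.000j on G[1,0]
R3: Y=0.4329+0.000j on G[5,1]
L2: Y=0.000-0.1521j on G[4,2]
C2: Y=0.000+0.04894j on G[5,1]
R4: Y=0.06711+0.000j on G[1,2]
R5: Y=0.5525+0.000j on G[4,5]
R6: Y=0.05814+0.000j on G[1,3]
L3: Y=0.000-0.001451j on G[3,2]
L4: Y=0.000-0.3367j on G[0,1]
R7: Y=0.002439+0.000j on G[2,3]
I1: z[4]−=0.0224, z[2]+=0.0224
R8: Y=0.1372+0.000j on G[0,2]
V1: row V3−V0=12.3, i_V1 at 3,0
V2: row V4−V1=31.8, i_V2 at 4,1
solve → V1=-5.333-0.2462j, V2=8.330-13.45j, V3=12.30+0.000j, V4=26.47-0.2462j, V5=12.45-1.167j
aux → i_V1=-1.055+0.04965j, i_V2=-9.776+2.249j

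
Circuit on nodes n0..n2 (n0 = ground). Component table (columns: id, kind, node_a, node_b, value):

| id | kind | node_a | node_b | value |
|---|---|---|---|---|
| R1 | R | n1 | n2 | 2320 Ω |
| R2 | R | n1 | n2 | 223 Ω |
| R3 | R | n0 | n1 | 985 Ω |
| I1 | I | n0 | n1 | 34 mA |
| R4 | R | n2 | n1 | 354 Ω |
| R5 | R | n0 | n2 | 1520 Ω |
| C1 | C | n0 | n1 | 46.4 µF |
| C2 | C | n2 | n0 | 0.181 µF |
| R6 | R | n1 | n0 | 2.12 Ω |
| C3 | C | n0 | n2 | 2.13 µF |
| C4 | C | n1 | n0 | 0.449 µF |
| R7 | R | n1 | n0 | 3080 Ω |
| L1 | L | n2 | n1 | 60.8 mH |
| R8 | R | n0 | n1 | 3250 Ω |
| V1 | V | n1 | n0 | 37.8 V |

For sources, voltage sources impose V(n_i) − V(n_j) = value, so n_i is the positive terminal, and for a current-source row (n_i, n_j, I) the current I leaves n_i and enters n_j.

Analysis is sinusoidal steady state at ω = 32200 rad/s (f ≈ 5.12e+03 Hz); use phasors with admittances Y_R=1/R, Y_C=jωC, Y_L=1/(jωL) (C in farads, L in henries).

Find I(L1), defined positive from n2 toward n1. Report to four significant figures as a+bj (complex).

-0.002011+0.01921j A

Element admittances at ω=32200 rad/s:
  Y(R1) = 0.0004310+0.000j S between n1,n2
  Y(R2) = 0.004484+0.000j S between n1,n2
  Y(R3) = 0.001015+0.000j S between n0,n1
  I1: injects 0.034 A into n1 (from n0)
  Y(R4) = 0.002825+0.000j S between n2,n1
  Y(R5) = 0.0006579+0.000j S between n0,n2
  Y(C1) = 0.000+1.494j S between n0,n1
  Y(C2) = 0.000+0.005828j S between n2,n0
  Y(R6) = 0.4717+0.000j S between n1,n0
  Y(C3) = 0.000+0.06859j S between n0,n2
  Y(C4) = 0.000+0.01446j S between n1,n0
  Y(R7) = 0.0003247+0.000j S between n1,n0
  Y(L1) = 0.000-0.0005108j S between n2,n1
  Y(R8) = 0.0003077+0.000j S between n0,n1
  V1: constraint V(n1)−V(n0) = 37.8
Assemble and solve the 3×3 MNA system:
  V(n1)=37.80+0.000j  V(n2)=0.1862-3.938j
  i(V1)=-18.15-57.03j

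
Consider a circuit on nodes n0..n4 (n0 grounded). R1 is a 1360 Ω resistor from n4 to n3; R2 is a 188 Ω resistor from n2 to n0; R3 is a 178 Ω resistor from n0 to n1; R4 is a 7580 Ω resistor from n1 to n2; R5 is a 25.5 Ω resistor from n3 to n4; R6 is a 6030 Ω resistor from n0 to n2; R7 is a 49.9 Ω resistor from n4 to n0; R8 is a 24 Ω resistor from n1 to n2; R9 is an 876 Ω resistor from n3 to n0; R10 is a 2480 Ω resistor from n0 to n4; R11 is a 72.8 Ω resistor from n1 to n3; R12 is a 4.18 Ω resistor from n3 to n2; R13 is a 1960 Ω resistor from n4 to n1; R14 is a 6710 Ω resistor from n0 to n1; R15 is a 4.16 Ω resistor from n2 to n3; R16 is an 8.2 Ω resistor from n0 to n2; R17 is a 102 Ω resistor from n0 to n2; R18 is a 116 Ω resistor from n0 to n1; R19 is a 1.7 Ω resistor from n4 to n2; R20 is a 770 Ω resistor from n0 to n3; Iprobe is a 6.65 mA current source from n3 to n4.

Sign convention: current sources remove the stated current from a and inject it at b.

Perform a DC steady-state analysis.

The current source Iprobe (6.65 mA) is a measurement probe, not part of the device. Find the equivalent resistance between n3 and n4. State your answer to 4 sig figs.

Element admittances at DC:
  Y(R1) = 0.0007353 S between n4,n3
  Y(R2) = 0.005319 S between n2,n0
  Y(R3) = 0.005618 S between n0,n1
  Y(R4) = 0.0001319 S between n1,n2
  Y(R5) = 0.03922 S between n3,n4
  Y(R6) = 0.0001658 S between n0,n2
  Y(R7) = 0.02004 S between n4,n0
  Y(R8) = 0.04167 S between n1,n2
  Y(R9) = 0.001142 S between n3,n0
  Y(R10) = 0.0004032 S between n0,n4
  Y(R11) = 0.01374 S between n1,n3
  Y(R12) = 0.2392 S between n3,n2
  Y(R13) = 0.0005102 S between n4,n1
  Y(R14) = 0.0001490 S between n0,n1
  Y(R15) = 0.2404 S between n2,n3
  Y(R16) = 0.1220 S between n0,n2
  Y(R17) = 0.009804 S between n0,n2
  Y(R18) = 0.008621 S between n0,n1
  Y(R19) = 0.5882 S between n4,n2
  Y(R20) = 0.001299 S between n0,n3
  Iprobe: injects 0.00665 A into n4 (from n3)
Assemble and solve the 4×4 MNA system:
  V(n1)=-0.002846  V(n2)=-0.0007837  V(n3)=-0.01253  V(n4)=0.008761

R_eq = 3.202 Ω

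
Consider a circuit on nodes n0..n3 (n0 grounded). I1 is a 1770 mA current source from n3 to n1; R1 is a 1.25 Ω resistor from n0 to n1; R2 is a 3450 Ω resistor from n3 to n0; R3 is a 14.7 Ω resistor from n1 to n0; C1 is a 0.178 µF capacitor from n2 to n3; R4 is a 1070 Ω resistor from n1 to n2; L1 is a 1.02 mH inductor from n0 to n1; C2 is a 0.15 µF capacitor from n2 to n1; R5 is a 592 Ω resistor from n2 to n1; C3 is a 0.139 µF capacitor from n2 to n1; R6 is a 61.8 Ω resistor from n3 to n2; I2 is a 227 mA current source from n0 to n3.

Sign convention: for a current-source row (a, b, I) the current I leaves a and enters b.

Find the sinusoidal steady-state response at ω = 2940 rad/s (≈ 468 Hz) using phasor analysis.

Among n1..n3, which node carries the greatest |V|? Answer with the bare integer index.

3

Element admittances at ω=2940 rad/s:
  I1: injects 1.77 A into n1 (from n3)
  Y(R1) = 0.8000+0.000j S between n0,n1
  Y(R2) = 0.0002899+0.000j S between n3,n0
  Y(R3) = 0.06803+0.000j S between n1,n0
  Y(C1) = 0.000+0.0005233j S between n2,n3
  Y(R4) = 0.0009346+0.000j S between n1,n2
  Y(L1) = 0.000-0.3335j S between n0,n1
  Y(C2) = 0.000+0.0004410j S between n2,n1
  Y(R5) = 0.001689+0.000j S between n2,n1
  Y(C3) = 0.000+0.0004087j S between n2,n1
  Y(R6) = 0.01618+0.000j S between n3,n2
  I2: injects 0.227 A into n3 (from n0)
Assemble and solve the 3×3 MNA system:
  V(n1)=0.4080+0.1099j  V(n2)=-479.9+140.1j  V(n3)=-565.1+140.4j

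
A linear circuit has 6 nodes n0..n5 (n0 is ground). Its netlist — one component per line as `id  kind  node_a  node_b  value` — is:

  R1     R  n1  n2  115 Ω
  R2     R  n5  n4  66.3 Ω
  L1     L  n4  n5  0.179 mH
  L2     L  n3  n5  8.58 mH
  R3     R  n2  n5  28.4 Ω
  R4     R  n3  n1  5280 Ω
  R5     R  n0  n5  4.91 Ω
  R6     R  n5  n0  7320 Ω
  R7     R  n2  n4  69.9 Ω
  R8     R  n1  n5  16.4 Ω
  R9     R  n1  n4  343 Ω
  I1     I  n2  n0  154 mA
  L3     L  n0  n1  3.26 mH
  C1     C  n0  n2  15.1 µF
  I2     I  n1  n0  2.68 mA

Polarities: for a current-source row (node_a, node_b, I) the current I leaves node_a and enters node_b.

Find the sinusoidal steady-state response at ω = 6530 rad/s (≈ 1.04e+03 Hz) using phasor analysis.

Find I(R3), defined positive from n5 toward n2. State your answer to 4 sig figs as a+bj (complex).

Element admittances at ω=6530 rad/s:
  Y(R1) = 0.008696+0.000j S between n1,n2
  Y(R2) = 0.01508+0.000j S between n5,n4
  Y(L1) = 0.000-0.8555j S between n4,n5
  Y(L2) = 0.000-0.01785j S between n3,n5
  Y(R3) = 0.03521+0.000j S between n2,n5
  Y(R4) = 0.0001894+0.000j S between n3,n1
  Y(R5) = 0.2037+0.000j S between n0,n5
  Y(R6) = 0.0001366+0.000j S between n5,n0
  Y(R7) = 0.01431+0.000j S between n2,n4
  Y(R8) = 0.06098+0.000j S between n1,n5
  Y(R9) = 0.002915+0.000j S between n1,n4
  I1: injects 0.154 A into n0 (from n2)
  Y(L3) = 0.000-0.04698j S between n0,n1
  Y(C1) = 0.000+0.09860j S between n0,n2
  I2: injects 0.00268 A into n0 (from n1)
Assemble and solve the 5×5 MNA system:
  V(n1)=-0.3492+0.1325j  V(n2)=-0.6421+1.301j  V(n3)=-0.1687+0.2283j  V(n4)=-0.1876+0.2224j  V(n5)=-0.1697+0.2302j

0.01663-0.03772j A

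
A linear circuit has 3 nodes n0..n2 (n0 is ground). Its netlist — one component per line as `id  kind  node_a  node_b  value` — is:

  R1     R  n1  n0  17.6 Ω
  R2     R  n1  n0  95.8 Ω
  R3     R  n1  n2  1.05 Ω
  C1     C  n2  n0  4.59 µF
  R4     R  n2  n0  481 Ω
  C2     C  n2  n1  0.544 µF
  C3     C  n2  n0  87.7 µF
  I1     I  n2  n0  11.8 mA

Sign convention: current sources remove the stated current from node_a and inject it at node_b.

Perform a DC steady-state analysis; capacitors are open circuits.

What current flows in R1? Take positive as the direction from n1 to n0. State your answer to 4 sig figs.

Apply KCL at each of the 2 non-ground nodes and solve the resulting linear system.
Node n1: branches {R1, R2, R3, C2} → V_1 = -0.1698
Node n2: branches {R3, C1, R4, C2, C3, I1} → V_2 = -0.1818

-0.009649 A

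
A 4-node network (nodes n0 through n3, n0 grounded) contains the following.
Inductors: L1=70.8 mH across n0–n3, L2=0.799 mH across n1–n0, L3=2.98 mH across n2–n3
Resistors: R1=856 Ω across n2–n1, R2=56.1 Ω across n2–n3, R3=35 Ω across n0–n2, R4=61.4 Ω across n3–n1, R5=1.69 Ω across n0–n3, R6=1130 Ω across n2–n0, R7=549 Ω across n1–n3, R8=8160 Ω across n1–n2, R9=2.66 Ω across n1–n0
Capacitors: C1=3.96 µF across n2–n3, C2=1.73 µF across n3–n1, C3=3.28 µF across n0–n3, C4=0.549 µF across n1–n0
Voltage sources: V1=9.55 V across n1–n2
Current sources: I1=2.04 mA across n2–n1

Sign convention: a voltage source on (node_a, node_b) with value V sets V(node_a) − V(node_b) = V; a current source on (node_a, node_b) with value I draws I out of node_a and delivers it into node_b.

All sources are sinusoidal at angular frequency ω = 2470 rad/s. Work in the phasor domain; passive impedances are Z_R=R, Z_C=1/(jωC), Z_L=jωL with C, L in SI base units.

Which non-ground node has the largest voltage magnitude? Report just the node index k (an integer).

2

Element admittances at ω=2470 rad/s:
  Y(L1) = 0.000-0.005718j S between n0,n3
  Y(R1) = 0.001168+0.000j S between n2,n1
  Y(C1) = 0.000+0.009781j S between n2,n3
  Y(R2) = 0.01783+0.000j S between n2,n3
  Y(C2) = 0.000+0.004273j S between n3,n1
  Y(R3) = 0.02857+0.000j S between n0,n2
  Y(R4) = 0.01629+0.000j S between n3,n1
  Y(C3) = 0.000+0.008102j S between n0,n3
  Y(R5) = 0.5917+0.000j S between n0,n3
  Y(C4) = 0.000+0.001356j S between n1,n0
  Y(R6) = 0.0008850+0.000j S between n2,n0
  Y(L2) = 0.000-0.5067j S between n1,n0
  Y(L3) = 0.000-0.1359j S between n2,n3
  Y(R7) = 0.001821+0.000j S between n1,n3
  Y(R8) = 0.0001225+0.000j S between n1,n2
  Y(R9) = 0.3759+0.000j S between n1,n0
  V1: constraint V(n1)−V(n2) = 9.55
  I1: injects 0.00204 A into n1 (from n2)
Assemble and solve the 4×4 MNA system:
  V(n1)=1.625-0.1605j  V(n2)=-7.925-0.1605j  V(n3)=-0.4947+1.500j
  i(V1)=-0.5855+0.9025j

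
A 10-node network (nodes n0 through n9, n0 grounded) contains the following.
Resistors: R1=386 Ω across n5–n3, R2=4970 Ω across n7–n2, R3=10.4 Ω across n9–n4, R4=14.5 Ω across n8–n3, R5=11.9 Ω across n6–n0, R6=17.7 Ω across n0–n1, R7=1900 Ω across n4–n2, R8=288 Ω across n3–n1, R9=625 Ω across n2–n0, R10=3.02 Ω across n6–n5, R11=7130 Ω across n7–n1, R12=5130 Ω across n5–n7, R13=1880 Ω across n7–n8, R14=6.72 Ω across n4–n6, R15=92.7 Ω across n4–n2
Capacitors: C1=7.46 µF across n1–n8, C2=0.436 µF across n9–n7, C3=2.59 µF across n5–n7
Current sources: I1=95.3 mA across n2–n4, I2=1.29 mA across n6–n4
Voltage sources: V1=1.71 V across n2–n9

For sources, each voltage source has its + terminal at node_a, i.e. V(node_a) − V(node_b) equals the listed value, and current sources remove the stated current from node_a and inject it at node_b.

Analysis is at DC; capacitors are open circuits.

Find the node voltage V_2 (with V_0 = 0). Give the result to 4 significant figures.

Element admittances at DC:
  Y(R1) = 0.002591 S between n5,n3
  Y(R2) = 0.0002012 S between n7,n2
  Y(R3) = 0.09615 S between n9,n4
  Y(R4) = 0.06897 S between n8,n3
  Y(R5) = 0.08403 S between n6,n0
  Y(C1) = 0.000 S between n1,n8
  Y(R6) = 0.05650 S between n0,n1
  I1: injects 0.0953 A into n4 (from n2)
  Y(R7) = 0.0005263 S between n4,n2
  Y(R8) = 0.003472 S between n3,n1
  Y(R9) = 0.001600 S between n2,n0
  Y(R10) = 0.3311 S between n6,n5
  Y(R11) = 0.0001403 S between n7,n1
  Y(R12) = 0.0001949 S between n5,n7
  Y(R13) = 0.0005319 S between n7,n8
  Y(R14) = 0.1488 S between n4,n6
  Y(R15) = 0.01079 S between n4,n2
  Y(C2) = 0.000 S between n9,n7
  I2: injects 0.00129 A into n4 (from n6)
  Y(C3) = 0.000 S between n5,n7
  V1: constraint V(n2)−V(n9) = 1.71
Assemble and solve the 10×10 MNA system:
  V(n1)=0.0005655  V(n2)=0.6221  V(n3)=0.005024  V(n4)=-0.01093  V(n5)=-0.01201  V(n6)=-0.01222  V(n7)=0.1180  V(n8)=0.005888  V(n9)=-1.088
  i(V1)=-0.1036

0.6221 V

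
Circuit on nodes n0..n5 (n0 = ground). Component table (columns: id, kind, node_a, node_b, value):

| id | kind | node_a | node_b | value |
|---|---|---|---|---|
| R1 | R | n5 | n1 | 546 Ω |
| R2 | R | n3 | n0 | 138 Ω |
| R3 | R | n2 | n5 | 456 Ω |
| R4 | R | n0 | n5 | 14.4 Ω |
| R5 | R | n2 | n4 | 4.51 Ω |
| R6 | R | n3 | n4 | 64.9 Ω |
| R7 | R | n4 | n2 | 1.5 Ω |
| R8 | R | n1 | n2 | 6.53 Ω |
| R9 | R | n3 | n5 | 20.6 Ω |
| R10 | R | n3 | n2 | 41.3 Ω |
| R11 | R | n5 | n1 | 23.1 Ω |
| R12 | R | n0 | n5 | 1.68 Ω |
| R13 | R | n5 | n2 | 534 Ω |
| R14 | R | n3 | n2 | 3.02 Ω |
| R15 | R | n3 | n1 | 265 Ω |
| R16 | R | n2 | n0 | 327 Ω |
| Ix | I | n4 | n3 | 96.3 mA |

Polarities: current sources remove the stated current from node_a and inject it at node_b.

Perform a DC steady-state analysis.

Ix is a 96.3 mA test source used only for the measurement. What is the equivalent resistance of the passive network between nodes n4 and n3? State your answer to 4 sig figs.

R_eq = 3.539 Ω

Apply KCL at each of the 5 non-ground nodes and solve the resulting linear system.
Node n1: branches {R1, R8, R11, R15} → V_1 = -0.1030
Node n2: branches {R3, R5, R7, R8, R10, R13, R14, R16} → V_2 = -0.1382
Node n3: branches {R2, R6, R9, R10, R14, R15, Ix} → V_3 = 0.1001
Node n4: branches {R5, R6, R7, Ix} → V_4 = -0.2407
Node n5: branches {R1, R3, R4, R9, R11, R12, R13} → V_5 = -0.0004558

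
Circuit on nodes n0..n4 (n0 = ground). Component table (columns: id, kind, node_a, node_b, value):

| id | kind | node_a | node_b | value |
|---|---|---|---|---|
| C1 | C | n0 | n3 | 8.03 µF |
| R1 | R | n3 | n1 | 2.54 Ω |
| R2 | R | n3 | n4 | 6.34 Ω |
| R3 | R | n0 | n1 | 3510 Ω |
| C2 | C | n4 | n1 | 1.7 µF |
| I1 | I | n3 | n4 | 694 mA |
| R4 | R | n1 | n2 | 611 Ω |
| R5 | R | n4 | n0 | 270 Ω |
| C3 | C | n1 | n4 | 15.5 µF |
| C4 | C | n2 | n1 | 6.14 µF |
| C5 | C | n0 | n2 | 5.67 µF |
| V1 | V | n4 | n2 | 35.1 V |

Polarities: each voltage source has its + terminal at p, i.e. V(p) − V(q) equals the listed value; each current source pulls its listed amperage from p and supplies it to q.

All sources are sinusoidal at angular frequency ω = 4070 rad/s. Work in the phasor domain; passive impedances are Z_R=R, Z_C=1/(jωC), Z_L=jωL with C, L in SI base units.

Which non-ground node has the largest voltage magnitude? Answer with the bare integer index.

Element admittances at ω=4070 rad/s:
  Y(C1) = 0.000+0.03268j S between n0,n3
  Y(R1) = 0.3937+0.000j S between n3,n1
  Y(R2) = 0.1577+0.000j S between n3,n4
  Y(R3) = 0.0002849+0.000j S between n0,n1
  Y(C2) = 0.000+0.006919j S between n4,n1
  I1: injects 0.694 A into n4 (from n3)
  Y(R4) = 0.001637+0.000j S between n1,n2
  Y(R5) = 0.003704+0.000j S between n4,n0
  Y(C3) = 0.000+0.06309j S between n1,n4
  Y(C4) = 0.000+0.02499j S between n2,n1
  Y(C5) = 0.000+0.02308j S between n0,n2
  V1: constraint V(n4)−V(n2) = 35.1
Assemble and solve the 5×5 MNA system:
  V(n1)=10.52-0.3817j  V(n2)=-16.77+3.147j  V(n3)=11.49-0.05337j  V(n4)=18.33+3.147j
  i(V1)=-0.2055-1.063j

4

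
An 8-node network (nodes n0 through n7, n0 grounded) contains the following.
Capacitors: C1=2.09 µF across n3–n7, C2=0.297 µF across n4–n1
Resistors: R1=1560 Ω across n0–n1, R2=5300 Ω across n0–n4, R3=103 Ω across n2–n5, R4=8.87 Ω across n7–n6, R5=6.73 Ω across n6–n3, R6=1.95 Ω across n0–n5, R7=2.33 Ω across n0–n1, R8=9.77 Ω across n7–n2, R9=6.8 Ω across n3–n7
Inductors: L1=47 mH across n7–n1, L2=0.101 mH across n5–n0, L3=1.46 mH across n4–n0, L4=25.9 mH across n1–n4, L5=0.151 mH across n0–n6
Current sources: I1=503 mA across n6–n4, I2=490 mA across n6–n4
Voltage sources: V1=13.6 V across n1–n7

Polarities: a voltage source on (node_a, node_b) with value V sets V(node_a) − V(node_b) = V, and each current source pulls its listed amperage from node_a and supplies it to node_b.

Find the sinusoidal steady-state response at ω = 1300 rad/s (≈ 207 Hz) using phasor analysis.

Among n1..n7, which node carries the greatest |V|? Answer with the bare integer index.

7

Apply KCL at each of the 7 non-ground nodes and solve the resulting linear system.
Node n1: branches {R1, C2, L1, R7, L4, V1} → V_1 = 4.329+0.04281j
Node n2: branches {R3, R8} → V_2 = -8.468+0.03817j
Node n3: branches {C1, R5, R9} → V_3 = -4.625-0.2898j
Node n4: branches {R2, C2, I1, L3, L4, I2} → V_4 = 0.2288+1.788j
Node n5: branches {R3, R6, L2} → V_5 = -0.0007856-0.01074j
Node n6: branches {R4, I1, R5, I2, L5} → V_6 = -0.01989-0.5340j
Node n7: branches {C1, R4, L1, R8, R9, V1} → V_7 = -9.271+0.04281j
Source currents: i(V1)=-1.809+0.3244j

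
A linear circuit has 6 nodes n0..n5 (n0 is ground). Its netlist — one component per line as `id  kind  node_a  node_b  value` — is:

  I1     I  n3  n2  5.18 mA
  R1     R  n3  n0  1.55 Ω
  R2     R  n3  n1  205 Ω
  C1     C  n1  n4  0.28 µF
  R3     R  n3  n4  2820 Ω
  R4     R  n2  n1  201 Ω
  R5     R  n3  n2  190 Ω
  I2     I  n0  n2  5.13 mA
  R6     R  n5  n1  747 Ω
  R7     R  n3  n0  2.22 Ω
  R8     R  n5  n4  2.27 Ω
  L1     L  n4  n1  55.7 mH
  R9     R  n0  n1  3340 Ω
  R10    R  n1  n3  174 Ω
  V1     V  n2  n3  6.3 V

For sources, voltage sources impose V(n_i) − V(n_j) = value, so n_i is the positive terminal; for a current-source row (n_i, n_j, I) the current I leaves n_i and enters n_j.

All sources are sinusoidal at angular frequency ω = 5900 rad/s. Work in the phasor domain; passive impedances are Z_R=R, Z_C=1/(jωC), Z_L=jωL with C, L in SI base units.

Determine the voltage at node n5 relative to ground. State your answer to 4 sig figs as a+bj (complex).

MNA unknowns: 5 node voltages V₁..V_5 plus 1 source current (V1)
I1: z[3]−=0.00518, z[2]+=0.00518
R1: Y=0.6452+0.000j on G[3,0]
R2: Y=0.004878+0.000j on G[3,1]
C1: Y=0.000+0.001652j on G[1,4]
R3: Y=0.0003546+0.000j on G[3,4]
R4: Y=0.004975+0.000j on G[2,1]
R5: Y=0.005263+0.000j on G[3,2]
I2: z[0]−=0.00513, z[2]+=0.00513
R6: Y=0.001339+0.000j on G[5,1]
R7: Y=0.4505+0.000j on G[3,0]
R8: Y=0.4405+0.000j on G[5,4]
L1: Y=0.000-0.003043j on G[4,1]
R9: Y=0.0002994+0.000j on G[0,1]
R10: Y=0.005747+0.000j on G[1,3]
V1: row V2−V3=6.3, i_V1 at 2,3
solve → V1=1.938+0.004356j, V2=6.304-1.190e-06j, V3=0.004153-1.190e-06j, V4=1.696-0.1954j, V5=1.697-0.1948j
aux → i_V1=-0.04457+2.168e-05j

1.697-0.1948j V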